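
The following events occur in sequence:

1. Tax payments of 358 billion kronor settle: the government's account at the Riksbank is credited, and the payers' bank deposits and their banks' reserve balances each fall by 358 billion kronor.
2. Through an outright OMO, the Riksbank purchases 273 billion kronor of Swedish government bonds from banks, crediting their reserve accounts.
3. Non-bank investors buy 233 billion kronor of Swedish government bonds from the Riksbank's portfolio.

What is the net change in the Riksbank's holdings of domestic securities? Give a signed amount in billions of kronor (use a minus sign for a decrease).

+40 billion

Riksbank balance sheet:
  Assets:      Securities +40B
  Liabilities: Bank reserves −318B, Government deposits +358B
So the change in the Riksbank's holdings of domestic securities is +40 billion.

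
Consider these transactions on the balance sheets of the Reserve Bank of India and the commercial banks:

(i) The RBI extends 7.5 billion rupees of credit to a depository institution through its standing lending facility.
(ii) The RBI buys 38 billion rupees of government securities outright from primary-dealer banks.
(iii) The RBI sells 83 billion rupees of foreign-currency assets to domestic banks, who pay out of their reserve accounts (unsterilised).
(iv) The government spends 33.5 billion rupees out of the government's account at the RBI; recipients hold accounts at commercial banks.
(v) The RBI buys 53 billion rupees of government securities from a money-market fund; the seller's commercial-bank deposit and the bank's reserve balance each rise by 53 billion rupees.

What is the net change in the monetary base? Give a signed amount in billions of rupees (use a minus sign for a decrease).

+49 billion

Discount-window loan 7.5 billion rupees: RBI balance sheet expands → +7.5B.
OMO purchase (from banks) 38 billion rupees: RBI balance sheet expands → +38B.
FX sale 83 billion rupees: RBI balance sheet contracts → −83B.
Government spending 33.5 billion rupees: a non-base liability converts back to reserves → +33.5B.
Asset purchase (from non-banks) 53 billion rupees: RBI balance sheet expands → +53B.
Net: 7.5 + 38 − 83 + 33.5 + 53 = +49 billion.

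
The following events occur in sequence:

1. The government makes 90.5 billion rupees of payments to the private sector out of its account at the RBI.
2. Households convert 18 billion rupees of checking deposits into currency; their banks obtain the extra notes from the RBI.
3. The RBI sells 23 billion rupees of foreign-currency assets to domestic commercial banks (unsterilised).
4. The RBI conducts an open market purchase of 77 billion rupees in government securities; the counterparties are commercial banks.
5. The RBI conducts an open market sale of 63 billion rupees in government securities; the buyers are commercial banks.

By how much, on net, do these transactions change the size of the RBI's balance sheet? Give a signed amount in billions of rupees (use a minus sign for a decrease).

RBI balance sheet:
  Assets:      Securities +14B, Foreign assets −23B
  Liabilities: Bank reserves +63.5B, Currency in circulation +18B, Government deposits −90.5B
Commercial banking system:
  Assets:      Reserves at CB +63.5B, Securities −14B, Foreign assets +23B
  Liabilities: Checkable deposits +72.5B
Change in total RBI assets = -9 billion.

-9 billion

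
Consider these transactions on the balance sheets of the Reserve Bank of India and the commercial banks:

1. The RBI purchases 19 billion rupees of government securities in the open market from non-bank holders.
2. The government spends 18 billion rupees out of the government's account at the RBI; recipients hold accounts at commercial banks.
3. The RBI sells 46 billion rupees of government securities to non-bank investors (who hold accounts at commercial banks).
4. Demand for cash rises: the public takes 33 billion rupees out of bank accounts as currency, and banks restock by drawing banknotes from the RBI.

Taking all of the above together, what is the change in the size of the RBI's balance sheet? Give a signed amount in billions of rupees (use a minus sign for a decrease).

RBI balance sheet:
  Assets:      Securities −27B
  Liabilities: Bank reserves −42B, Currency in circulation +33B, Government deposits −18B
Change in total RBI assets = -27 billion.

-27 billion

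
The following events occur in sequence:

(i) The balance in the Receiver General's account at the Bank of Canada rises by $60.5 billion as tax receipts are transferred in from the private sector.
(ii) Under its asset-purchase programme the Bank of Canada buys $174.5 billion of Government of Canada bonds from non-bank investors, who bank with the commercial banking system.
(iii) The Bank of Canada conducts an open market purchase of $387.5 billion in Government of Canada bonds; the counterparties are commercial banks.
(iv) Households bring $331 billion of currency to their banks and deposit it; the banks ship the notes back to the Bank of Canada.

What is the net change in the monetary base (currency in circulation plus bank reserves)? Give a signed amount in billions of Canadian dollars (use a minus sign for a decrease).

Government account inflow $60.5 billion: reserves shift to a non-base liability → −$60.5B.
Asset purchase (from non-banks) $174.5 billion: Bank of Canada balance sheet expands → +$174.5B.
OMO purchase (from banks) $387.5 billion: Bank of Canada balance sheet expands → +$387.5B.
Currency deposit $331 billion: just a shift between currency and reserves — both are base money → 0.
Net: −60.5 + 174.5 + 387.5 + 0 = +$501.5 billion.

+$501.5 billion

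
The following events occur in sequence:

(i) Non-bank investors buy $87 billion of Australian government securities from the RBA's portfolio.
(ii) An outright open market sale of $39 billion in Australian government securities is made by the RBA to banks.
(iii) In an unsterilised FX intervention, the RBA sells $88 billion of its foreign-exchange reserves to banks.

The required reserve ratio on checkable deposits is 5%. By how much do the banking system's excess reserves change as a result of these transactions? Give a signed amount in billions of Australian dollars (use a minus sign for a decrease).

Asset sale (to non-banks) $87 billion: reserves −$87B, deposits −$87B.
OMO sale (to banks) $39 billion: reserves −$39B, deposits 0.
FX sale $88 billion: reserves −$88B, deposits 0.
Totals: Δreserves = −$214B, Δdeposits = −$87B.
Δrequired reserves = 5% × −$87B = −$4.35B.
Δexcess reserves = Δreserves − Δrequired = −$214B − (−$4.35B) = -$209.65 billion.

-$209.65 billion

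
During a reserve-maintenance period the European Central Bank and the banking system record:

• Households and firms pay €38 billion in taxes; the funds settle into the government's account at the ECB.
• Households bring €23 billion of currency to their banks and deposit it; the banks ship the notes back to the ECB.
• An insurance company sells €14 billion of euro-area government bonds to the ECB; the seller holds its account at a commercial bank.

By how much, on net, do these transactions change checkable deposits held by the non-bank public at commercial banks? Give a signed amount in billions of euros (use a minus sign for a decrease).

Government account inflow €38 billion: non-bank counterparties' bank balances fall → −€38B.
Currency deposit €23 billion: non-bank counterparties' bank balances rise → +€23B.
Asset purchase (from non-banks) €14 billion: non-bank counterparties' bank balances rise → +€14B.
Net: −38 + 23 + 14 = -€1 billion.

-€1 billion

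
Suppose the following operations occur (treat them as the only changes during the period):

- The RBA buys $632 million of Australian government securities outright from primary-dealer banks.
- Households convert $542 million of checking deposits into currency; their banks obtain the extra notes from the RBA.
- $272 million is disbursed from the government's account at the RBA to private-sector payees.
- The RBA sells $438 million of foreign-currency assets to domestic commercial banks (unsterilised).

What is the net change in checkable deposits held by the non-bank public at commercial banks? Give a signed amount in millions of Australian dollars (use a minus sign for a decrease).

-$270 million

RBA balance sheet:
  Assets:      Securities +$632M, Foreign assets −$438M
  Liabilities: Bank reserves −$76M, Currency in circulation +$542M, Government deposits −$272M
Commercial banking system:
  Assets:      Reserves at CB −$76M, Securities −$632M, Foreign assets +$438M
  Liabilities: Checkable deposits −$270M
So the change in checkable deposits held by the non-bank public at commercial banks is -$270 million.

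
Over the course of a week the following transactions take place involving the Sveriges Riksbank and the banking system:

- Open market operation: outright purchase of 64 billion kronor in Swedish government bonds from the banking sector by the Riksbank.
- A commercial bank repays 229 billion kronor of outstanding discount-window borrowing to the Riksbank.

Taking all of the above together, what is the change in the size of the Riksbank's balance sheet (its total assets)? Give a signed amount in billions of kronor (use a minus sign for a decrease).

Riksbank balance sheet:
  Assets:      Securities +64B, Loans to banks −229B
  Liabilities: Bank reserves −165B
Commercial banking system:
  Assets:      Reserves at CB −165B, Securities −64B
  Liabilities: Borrowings from CB −229B
Change in total Riksbank assets = -165 billion.

-165 billion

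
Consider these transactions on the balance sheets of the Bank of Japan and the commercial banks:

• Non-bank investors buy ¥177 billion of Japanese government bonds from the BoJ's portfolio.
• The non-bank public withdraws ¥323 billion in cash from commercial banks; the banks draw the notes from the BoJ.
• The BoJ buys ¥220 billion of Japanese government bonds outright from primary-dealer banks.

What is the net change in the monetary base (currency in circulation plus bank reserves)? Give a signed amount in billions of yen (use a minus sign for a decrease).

+¥43 billion

BoJ balance sheet:
  Assets:      Securities +¥43B
  Liabilities: Bank reserves −¥280B, Currency in circulation +¥323B
Commercial banking system:
  Assets:      Reserves at CB −¥280B, Securities −¥220B
  Liabilities: Checkable deposits −¥500B
Monetary base = currency + reserves: +¥323B + (−¥280B) = +¥43 billion.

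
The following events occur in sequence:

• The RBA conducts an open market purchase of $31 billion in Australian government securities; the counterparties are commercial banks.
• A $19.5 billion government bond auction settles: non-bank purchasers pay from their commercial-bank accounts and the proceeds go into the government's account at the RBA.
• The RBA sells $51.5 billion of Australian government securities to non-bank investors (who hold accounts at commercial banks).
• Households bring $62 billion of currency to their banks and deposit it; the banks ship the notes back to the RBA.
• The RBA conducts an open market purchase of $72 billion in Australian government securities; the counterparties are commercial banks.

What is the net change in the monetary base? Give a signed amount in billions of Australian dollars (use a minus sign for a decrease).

+$32 billion

OMO purchase (from banks) $31 billion: RBA balance sheet expands → +$31B.
Government account inflow $19.5 billion: reserves shift to a non-base liability → −$19.5B.
Asset sale (to non-banks) $51.5 billion: RBA balance sheet contracts → −$51.5B.
Currency deposit $62 billion: just a shift between currency and reserves — both are base money → 0.
OMO purchase (from banks) $72 billion: RBA balance sheet expands → +$72B.
Net: 31 − 19.5 − 51.5 + 0 + 72 = +$32 billion.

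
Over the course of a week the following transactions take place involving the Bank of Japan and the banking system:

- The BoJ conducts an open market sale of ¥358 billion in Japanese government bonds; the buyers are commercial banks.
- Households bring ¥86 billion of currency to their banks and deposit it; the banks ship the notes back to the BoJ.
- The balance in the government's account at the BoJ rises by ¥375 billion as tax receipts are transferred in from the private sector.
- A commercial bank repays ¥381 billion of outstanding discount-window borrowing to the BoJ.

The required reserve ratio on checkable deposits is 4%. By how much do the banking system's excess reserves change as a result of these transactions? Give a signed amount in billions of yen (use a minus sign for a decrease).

OMO sale (to banks) ¥358 billion: reserves −¥358B, deposits 0.
Currency deposit ¥86 billion: reserves +¥86B, deposits +¥86B.
Government account inflow ¥375 billion: reserves −¥375B, deposits −¥375B.
Discount-window repayment ¥381 billion: reserves −¥381B, deposits 0.
Totals: Δreserves = −¥1028B, Δdeposits = −¥289B.
Δrequired reserves = 4% × −¥289B = −¥11.56B.
Δexcess reserves = Δreserves − Δrequired = −¥1028B − (−¥11.56B) = -¥1016.44 billion.

-¥1016.44 billion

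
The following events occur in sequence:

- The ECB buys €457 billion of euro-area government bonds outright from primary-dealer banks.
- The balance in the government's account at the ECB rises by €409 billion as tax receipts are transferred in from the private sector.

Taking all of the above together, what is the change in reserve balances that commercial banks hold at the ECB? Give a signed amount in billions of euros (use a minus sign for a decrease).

+€48 billion

OMO purchase (from banks) €457 billion: the ECB pays by crediting reserve accounts → +€457B.
Government account inflow €409 billion: funds move from bank reserves into the government account → −€409B.
Net: 457 − 409 = +€48 billion.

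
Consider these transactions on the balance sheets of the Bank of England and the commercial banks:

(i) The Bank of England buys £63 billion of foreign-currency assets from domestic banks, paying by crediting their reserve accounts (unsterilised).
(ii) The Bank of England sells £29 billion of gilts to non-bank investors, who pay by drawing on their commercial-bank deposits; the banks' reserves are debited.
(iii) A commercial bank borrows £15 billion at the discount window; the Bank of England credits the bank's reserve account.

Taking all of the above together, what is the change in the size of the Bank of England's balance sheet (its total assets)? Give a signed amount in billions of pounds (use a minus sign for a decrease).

FX purchase £63 billion: a Bank of England asset is acquired → +£63B.
Asset sale (to non-banks) £29 billion: a Bank of England asset is shed → −£29B.
Discount-window loan £15 billion: a Bank of England asset is acquired → +£15B.
Net: 63 − 29 + 15 = +£49 billion.

+£49 billion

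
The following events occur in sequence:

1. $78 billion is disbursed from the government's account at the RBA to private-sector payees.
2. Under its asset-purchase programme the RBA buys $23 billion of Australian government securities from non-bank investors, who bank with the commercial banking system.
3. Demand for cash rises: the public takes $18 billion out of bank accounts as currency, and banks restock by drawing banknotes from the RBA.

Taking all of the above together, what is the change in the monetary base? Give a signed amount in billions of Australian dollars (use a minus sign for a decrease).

Government spending $78 billion: a non-base liability converts back to reserves → +$78B.
Asset purchase (from non-banks) $23 billion: RBA balance sheet expands → +$23B.
Currency withdrawal $18 billion: just a shift between currency and reserves — both are base money → 0.
Net: 78 + 23 + 0 = +$101 billion.

+$101 billion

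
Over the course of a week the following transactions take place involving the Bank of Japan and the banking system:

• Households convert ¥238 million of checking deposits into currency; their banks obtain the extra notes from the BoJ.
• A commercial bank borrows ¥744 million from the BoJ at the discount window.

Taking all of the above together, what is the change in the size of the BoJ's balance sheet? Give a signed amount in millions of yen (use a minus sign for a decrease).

+¥744 million

BoJ balance sheet:
  Assets:      Loans to banks +¥744M
  Liabilities: Bank reserves +¥506M, Currency in circulation +¥238M
Commercial banking system:
  Assets:      Reserves at CB +¥506M
  Liabilities: Checkable deposits −¥238M, Borrowings from CB +¥744M
Change in total BoJ assets = +¥744 million.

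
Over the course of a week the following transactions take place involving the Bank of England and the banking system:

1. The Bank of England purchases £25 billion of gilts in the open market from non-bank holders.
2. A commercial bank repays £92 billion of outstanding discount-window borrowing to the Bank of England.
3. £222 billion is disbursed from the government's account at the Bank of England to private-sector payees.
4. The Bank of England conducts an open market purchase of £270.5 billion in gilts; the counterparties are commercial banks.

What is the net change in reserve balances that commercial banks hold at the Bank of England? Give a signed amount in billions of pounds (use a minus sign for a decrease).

+£425.5 billion

Asset purchase (from non-banks) £25 billion: the Bank of England pays by crediting reserve accounts → +£25B.
Discount-window repayment £92 billion: repayment is debited from reserves → −£92B.
Government spending £222 billion: government payments flow into bank reserve accounts → +£222B.
OMO purchase (from banks) £270.5 billion: the Bank of England pays by crediting reserve accounts → +£270.5B.
Net: 25 − 92 + 222 + 270.5 = +£425.5 billion.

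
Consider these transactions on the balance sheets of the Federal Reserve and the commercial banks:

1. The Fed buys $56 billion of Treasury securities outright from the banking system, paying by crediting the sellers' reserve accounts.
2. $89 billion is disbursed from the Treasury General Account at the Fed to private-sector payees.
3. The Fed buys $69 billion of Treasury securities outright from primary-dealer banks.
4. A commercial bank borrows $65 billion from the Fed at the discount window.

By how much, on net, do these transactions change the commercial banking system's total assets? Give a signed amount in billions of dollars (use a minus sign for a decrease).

OMO purchase (from banks) $56 billion: just an asset swap on bank balance sheets → 0.
Government spending $89 billion: bank balance sheets expand → +$89B.
OMO purchase (from banks) $69 billion: just an asset swap on bank balance sheets → 0.
Discount-window loan $65 billion: bank balance sheets expand → +$65B.
Net: 0 + 89 + 0 + 65 = +$154 billion.

+$154 billion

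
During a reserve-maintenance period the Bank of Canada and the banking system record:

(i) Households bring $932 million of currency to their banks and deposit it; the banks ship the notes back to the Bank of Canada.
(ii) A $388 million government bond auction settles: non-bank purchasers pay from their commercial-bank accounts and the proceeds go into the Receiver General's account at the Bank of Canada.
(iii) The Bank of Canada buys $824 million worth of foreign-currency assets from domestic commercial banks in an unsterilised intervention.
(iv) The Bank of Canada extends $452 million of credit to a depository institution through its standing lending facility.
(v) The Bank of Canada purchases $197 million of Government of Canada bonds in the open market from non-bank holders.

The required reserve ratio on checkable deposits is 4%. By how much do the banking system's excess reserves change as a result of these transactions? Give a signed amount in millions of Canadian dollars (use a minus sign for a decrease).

Currency deposit $932 million: reserves +$932M, deposits +$932M.
Government account inflow $388 million: reserves −$388M, deposits −$388M.
FX purchase $824 million: reserves +$824M, deposits 0.
Discount-window loan $452 million: reserves +$452M, deposits 0.
Asset purchase (from non-banks) $197 million: reserves +$197M, deposits +$197M.
Totals: Δreserves = +$2017M, Δdeposits = +$741M.
Δrequired reserves = 4% × +$741M = +$29.64M.
Δexcess reserves = Δreserves − Δrequired = +$2017M − (+$29.64M) = +$1987.36 million.

+$1987.36 million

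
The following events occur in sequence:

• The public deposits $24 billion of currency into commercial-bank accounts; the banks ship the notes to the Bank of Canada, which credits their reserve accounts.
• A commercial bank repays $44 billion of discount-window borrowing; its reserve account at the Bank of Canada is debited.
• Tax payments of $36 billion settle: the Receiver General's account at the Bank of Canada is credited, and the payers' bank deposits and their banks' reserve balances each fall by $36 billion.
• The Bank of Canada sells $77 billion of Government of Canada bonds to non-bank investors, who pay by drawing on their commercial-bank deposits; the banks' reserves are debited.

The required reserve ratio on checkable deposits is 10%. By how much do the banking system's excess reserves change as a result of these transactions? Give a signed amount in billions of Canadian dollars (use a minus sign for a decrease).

-$124.1 billion

Currency deposit $24 billion: reserves +$24B, deposits +$24B.
Discount-window repayment $44 billion: reserves −$44B, deposits 0.
Government account inflow $36 billion: reserves −$36B, deposits −$36B.
Asset sale (to non-banks) $77 billion: reserves −$77B, deposits −$77B.
Totals: Δreserves = −$133B, Δdeposits = −$89B.
Δrequired reserves = 10% × −$89B = −$8.9B.
Δexcess reserves = Δreserves − Δrequired = −$133B − (−$8.9B) = -$124.1 billion.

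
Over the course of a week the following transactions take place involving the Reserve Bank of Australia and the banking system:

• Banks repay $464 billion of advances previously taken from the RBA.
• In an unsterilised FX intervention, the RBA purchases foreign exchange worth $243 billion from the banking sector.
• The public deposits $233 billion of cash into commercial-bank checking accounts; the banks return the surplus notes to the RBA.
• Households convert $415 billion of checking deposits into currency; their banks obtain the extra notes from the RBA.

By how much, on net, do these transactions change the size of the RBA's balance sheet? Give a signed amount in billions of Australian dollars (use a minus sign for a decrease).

-$221 billion

RBA balance sheet:
  Assets:      Loans to banks −$464B, Foreign assets +$243B
  Liabilities: Bank reserves −$403B, Currency in circulation +$182B
Change in total RBA assets = -$221 billion.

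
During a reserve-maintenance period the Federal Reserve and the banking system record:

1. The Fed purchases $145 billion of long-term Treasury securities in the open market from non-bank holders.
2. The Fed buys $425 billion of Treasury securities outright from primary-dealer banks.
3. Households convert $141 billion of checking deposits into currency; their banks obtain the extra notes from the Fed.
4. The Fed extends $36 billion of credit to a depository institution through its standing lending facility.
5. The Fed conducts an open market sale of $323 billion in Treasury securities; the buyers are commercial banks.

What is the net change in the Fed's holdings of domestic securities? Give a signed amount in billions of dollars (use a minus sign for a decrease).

+$247 billion

Asset purchase (from non-banks) $145 billion: securities added to the Fed's portfolio → +$145B.
OMO purchase (from banks) $425 billion: securities added to the Fed's portfolio → +$425B.
Currency withdrawal $141 billion: the Fed's securities portfolio is untouched → 0.
Discount-window loan $36 billion: the Fed's securities portfolio is untouched → 0.
OMO sale (to banks) $323 billion: securities removed from the Fed's portfolio → −$323B.
Net: 145 + 425 + 0 + 0 − 323 = +$247 billion.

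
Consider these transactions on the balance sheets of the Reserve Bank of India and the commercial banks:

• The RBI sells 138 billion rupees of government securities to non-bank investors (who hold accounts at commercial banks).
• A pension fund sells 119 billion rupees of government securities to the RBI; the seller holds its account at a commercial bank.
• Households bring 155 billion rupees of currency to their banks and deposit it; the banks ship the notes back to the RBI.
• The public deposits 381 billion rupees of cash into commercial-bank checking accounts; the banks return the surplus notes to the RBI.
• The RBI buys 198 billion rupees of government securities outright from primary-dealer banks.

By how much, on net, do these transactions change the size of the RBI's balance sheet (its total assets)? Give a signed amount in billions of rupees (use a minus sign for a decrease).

+179 billion

Asset sale (to non-banks) 138 billion rupees: an RBI asset is shed → −138B.
Asset purchase (from non-banks) 119 billion rupees: an RBI asset is acquired → +119B.
Currency deposit 155 billion rupees: only the composition of liabilities changes → 0.
Currency deposit 381 billion rupees: only the composition of liabilities changes → 0.
OMO purchase (from banks) 198 billion rupees: an RBI asset is acquired → +198B.
Net: −138 + 119 + 0 + 0 + 198 = +179 billion.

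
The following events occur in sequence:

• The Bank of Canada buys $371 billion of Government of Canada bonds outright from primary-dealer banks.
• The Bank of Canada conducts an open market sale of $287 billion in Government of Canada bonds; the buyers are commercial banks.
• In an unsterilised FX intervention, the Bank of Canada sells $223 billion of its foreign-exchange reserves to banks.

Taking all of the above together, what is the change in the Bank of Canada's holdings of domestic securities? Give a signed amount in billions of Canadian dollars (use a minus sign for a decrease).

+$84 billion

Bank of Canada balance sheet:
  Assets:      Securities +$84B, Foreign assets −$223B
  Liabilities: Bank reserves −$139B
Commercial banking system:
  Assets:      Reserves at CB −$139B, Securities −$84B, Foreign assets +$223B
  Liabilities: no change
So the change in the Bank of Canada's holdings of domestic securities is +$84 billion.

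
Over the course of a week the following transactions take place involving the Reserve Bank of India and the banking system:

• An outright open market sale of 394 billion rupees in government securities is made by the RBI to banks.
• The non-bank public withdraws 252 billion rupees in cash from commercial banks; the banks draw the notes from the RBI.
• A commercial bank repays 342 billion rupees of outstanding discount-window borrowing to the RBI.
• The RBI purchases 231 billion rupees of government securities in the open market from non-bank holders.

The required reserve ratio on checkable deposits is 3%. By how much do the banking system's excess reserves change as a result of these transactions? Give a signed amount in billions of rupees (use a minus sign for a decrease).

OMO sale (to banks) 394 billion rupees: reserves −394B, deposits 0.
Currency withdrawal 252 billion rupees: reserves −252B, deposits −252B.
Discount-window repayment 342 billion rupees: reserves −342B, deposits 0.
Asset purchase (from non-banks) 231 billion rupees: reserves +231B, deposits +231B.
Totals: Δreserves = −757B, Δdeposits = −21B.
Δrequired reserves = 3% × −21B = −0.63B.
Δexcess reserves = Δreserves − Δrequired = −757B − (−0.63B) = -756.37 billion.

-756.37 billion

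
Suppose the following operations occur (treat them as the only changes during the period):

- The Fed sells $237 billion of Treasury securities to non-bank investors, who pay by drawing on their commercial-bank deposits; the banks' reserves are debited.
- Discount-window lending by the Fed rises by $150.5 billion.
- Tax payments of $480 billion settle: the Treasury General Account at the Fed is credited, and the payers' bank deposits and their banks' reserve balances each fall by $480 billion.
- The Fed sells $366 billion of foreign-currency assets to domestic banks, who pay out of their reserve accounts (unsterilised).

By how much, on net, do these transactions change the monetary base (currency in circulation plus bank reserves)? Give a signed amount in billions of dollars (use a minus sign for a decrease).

Asset sale (to non-banks) $237 billion: Fed balance sheet contracts → −$237B.
Discount-window loan $150.5 billion: Fed balance sheet expands → +$150.5B.
Government account inflow $480 billion: reserves shift to a non-base liability → −$480B.
FX sale $366 billion: Fed balance sheet contracts → −$366B.
Net: −237 + 150.5 − 480 − 366 = -$932.5 billion.

-$932.5 billion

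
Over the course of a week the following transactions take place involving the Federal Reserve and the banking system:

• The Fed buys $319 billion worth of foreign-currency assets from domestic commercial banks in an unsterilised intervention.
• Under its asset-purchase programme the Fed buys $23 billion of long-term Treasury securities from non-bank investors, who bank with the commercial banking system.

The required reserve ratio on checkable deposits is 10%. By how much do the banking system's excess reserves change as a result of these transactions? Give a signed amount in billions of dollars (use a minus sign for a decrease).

FX purchase $319 billion: reserves +$319B, deposits 0.
Asset purchase (from non-banks) $23 billion: reserves +$23B, deposits +$23B.
Totals: Δreserves = +$342B, Δdeposits = +$23B.
Δrequired reserves = 10% × +$23B = +$2.3B.
Δexcess reserves = Δreserves − Δrequired = +$342B − (+$2.3B) = +$339.7 billion.

+$339.7 billion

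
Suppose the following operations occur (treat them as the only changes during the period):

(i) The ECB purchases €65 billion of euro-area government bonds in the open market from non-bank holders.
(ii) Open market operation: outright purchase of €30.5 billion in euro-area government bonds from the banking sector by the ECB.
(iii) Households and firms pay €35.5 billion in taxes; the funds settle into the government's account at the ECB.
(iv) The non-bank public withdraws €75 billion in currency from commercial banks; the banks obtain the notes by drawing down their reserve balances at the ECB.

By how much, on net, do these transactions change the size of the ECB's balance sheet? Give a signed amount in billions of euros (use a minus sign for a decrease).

+€95.5 billion

Asset purchase (from non-banks) €65 billion: an ECB asset is acquired → +€65B.
OMO purchase (from banks) €30.5 billion: an ECB asset is acquired → +€30.5B.
Government account inflow €35.5 billion: only the composition of liabilities changes → 0.
Currency withdrawal €75 billion: only the composition of liabilities changes → 0.
Net: 65 + 30.5 + 0 + 0 = +€95.5 billion.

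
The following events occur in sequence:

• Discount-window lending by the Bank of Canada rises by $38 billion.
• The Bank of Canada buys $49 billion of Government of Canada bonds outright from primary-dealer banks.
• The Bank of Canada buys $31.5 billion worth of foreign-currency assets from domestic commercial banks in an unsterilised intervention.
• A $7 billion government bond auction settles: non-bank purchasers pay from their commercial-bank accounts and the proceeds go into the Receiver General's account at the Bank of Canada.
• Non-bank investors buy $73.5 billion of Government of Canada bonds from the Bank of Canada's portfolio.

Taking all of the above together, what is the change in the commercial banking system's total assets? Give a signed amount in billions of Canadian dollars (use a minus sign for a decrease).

-$42.5 billion

Bank of Canada balance sheet:
  Assets:      Securities −$24.5B, Loans to banks +$38B, Foreign assets +$31.5B
  Liabilities: Bank reserves +$38B, Government deposits +$7B
Commercial banking system:
  Assets:      Reserves at CB +$38B, Securities −$49B, Foreign assets −$31.5B
  Liabilities: Checkable deposits −$80.5B, Borrowings from CB +$38B
Change in total bank assets = -$42.5 billion.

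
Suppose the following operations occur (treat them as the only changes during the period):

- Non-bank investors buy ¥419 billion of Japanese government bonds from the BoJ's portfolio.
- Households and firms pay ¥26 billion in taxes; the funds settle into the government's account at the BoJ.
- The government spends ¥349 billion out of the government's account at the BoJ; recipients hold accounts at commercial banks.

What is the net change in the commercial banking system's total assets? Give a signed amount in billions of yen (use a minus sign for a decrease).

Asset sale (to non-banks) ¥419 billion: bank balance sheets shrink → −¥419B.
Government account inflow ¥26 billion: bank balance sheets shrink → −¥26B.
Government spending ¥349 billion: bank balance sheets expand → +¥349B.
Net: −419 − 26 + 349 = -¥96 billion.

-¥96 billion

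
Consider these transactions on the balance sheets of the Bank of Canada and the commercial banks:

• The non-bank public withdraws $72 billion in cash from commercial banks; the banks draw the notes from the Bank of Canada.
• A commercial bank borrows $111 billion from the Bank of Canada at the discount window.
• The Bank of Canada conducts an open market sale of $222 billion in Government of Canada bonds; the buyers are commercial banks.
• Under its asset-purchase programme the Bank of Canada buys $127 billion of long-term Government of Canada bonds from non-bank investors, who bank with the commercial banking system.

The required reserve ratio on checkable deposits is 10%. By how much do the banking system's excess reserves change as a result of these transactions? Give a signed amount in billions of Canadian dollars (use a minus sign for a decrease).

Currency withdrawal $72 billion: reserves −$72B, deposits −$72B.
Discount-window loan $111 billion: reserves +$111B, deposits 0.
OMO sale (to banks) $222 billion: reserves −$222B, deposits 0.
Asset purchase (from non-banks) $127 billion: reserves +$127B, deposits +$127B.
Totals: Δreserves = −$56B, Δdeposits = +$55B.
Δrequired reserves = 10% × +$55B = +$5.5B.
Δexcess reserves = Δreserves − Δrequired = −$56B − (+$5.5B) = -$61.5 billion.

-$61.5 billion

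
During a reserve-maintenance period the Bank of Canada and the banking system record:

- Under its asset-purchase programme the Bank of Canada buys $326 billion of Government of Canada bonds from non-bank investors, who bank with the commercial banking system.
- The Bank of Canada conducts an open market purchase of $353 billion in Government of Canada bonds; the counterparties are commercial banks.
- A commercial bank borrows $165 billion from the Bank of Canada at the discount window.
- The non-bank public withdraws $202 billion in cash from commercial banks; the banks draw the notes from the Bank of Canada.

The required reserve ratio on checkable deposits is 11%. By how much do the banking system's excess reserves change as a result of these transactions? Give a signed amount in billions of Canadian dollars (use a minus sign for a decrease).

+$628.36 billion

Asset purchase (from non-banks) $326 billion: reserves +$326B, deposits +$326B.
OMO purchase (from banks) $353 billion: reserves +$353B, deposits 0.
Discount-window loan $165 billion: reserves +$165B, deposits 0.
Currency withdrawal $202 billion: reserves −$202B, deposits −$202B.
Totals: Δreserves = +$642B, Δdeposits = +$124B.
Δrequired reserves = 11% × +$124B = +$13.64B.
Δexcess reserves = Δreserves − Δrequired = +$642B − (+$13.64B) = +$628.36 billion.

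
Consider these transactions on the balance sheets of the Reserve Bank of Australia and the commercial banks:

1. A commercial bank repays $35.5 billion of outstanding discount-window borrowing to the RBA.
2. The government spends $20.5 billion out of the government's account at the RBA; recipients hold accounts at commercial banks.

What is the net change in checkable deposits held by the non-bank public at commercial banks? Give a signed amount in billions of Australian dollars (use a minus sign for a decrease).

+$20.5 billion

Discount-window repayment $35.5 billion: the counterparty is a bank, so public deposits are unchanged → 0.
Government spending $20.5 billion: non-bank counterparties' bank balances rise → +$20.5B.
Net: 0 + 20.5 = +$20.5 billion.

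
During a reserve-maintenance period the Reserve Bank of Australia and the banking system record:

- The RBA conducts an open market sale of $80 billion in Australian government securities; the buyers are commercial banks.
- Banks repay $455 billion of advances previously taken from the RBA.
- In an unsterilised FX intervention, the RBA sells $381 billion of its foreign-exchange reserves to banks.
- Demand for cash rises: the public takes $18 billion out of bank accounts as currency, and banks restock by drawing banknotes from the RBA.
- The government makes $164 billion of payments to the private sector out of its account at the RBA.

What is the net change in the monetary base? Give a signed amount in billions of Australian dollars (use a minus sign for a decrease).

-$752 billion

RBA balance sheet:
  Assets:      Securities −$80B, Loans to banks −$455B, Foreign assets −$381B
  Liabilities: Bank reserves −$770B, Currency in circulation +$18B, Government deposits −$164B
Commercial banking system:
  Assets:      Reserves at CB −$770B, Securities +$80B, Foreign assets +$381B
  Liabilities: Checkable deposits +$146B, Borrowings from CB −$455B
Monetary base = currency + reserves: +$18B + (−$770B) = -$752 billion.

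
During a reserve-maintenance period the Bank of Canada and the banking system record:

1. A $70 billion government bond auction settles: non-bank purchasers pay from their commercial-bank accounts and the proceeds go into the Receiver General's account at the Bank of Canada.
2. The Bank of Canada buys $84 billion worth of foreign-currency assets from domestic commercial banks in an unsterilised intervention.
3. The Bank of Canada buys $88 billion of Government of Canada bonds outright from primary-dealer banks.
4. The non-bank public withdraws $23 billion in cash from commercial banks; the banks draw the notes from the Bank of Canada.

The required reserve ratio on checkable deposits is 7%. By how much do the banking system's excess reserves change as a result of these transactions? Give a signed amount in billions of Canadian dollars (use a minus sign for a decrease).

Government account inflow $70 billion: reserves −$70B, deposits −$70B.
FX purchase $84 billion: reserves +$84B, deposits 0.
OMO purchase (from banks) $88 billion: reserves +$88B, deposits 0.
Currency withdrawal $23 billion: reserves −$23B, deposits −$23B.
Totals: Δreserves = +$79B, Δdeposits = −$93B.
Δrequired reserves = 7% × −$93B = −$6.51B.
Δexcess reserves = Δreserves − Δrequired = +$79B − (−$6.51B) = +$85.51 billion.

+$85.51 billion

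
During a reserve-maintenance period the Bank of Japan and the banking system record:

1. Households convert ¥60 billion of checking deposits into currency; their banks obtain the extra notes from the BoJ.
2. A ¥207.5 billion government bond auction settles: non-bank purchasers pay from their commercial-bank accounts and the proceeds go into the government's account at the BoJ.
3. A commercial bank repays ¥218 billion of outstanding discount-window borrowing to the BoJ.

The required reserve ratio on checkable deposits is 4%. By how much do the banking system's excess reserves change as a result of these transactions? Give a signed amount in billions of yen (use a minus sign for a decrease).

Currency withdrawal ¥60 billion: reserves −¥60B, deposits −¥60B.
Government account inflow ¥207.5 billion: reserves −¥207.5B, deposits −¥207.5B.
Discount-window repayment ¥218 billion: reserves −¥218B, deposits 0.
Totals: Δreserves = −¥485.5B, Δdeposits = −¥267.5B.
Δrequired reserves = 4% × −¥267.5B = −¥10.7B.
Δexcess reserves = Δreserves − Δrequired = −¥485.5B − (−¥10.7B) = -¥474.8 billion.

-¥474.8 billion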